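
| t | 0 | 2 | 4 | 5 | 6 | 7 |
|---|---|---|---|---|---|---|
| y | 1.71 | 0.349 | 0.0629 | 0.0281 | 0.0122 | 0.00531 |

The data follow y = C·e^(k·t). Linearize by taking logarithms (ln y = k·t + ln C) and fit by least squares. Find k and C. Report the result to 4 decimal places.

Linearized form: ln y = k·t + ln C. From the 6 transformed points,
Σt = 24.0000, Σ(t)² = 130.0000, Σln y = -16.4989, Σt·ln y = -94.1352.
Equations: 130.0000·k + 24.0000·ln C = -94.1352;  24.0000·k + 6·ln C = -16.4989.
Slope k = (n·Σt·ln y − Σt·Σln y)/(n·Σ(t)² − (Σt)²) = (6·-94.1352 − 24.0000·-16.4989)/204.0000 = -0.82764; ln C = (Σln y − k·Σt)/n = 0.56074, so C = exp(0.56074) = 1.75198.

k = -0.8276, C = 1.7520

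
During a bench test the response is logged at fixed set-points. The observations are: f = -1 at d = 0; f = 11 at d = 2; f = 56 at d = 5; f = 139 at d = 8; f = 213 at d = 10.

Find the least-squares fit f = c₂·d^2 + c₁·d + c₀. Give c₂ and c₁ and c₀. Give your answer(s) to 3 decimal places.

c₂ = 1.981, c₁ = 1.571, c₀ = -0.727

Sums needed: Σd^2·d^2 = 14737, Σd^2·d = 1645, Σd^2 = 193, Σd·d = 193, Σd = 25, Σ1 = 5.
And Σd^2·f = 31640, Σd·f = 3544, Σf = 418.
Solving the 3×3 system (Gaussian elimination) gives c₂ = 2413/1218, c₁ = 32533/20706, c₀ = -2509/3451.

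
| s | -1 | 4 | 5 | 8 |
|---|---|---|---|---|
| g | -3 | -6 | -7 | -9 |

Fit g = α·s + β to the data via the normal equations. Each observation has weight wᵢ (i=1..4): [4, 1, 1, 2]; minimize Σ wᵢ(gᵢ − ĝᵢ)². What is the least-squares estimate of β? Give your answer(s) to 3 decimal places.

β = -3.635

From the data, Σwᵢ·s·s = 173, Σwᵢ·s = 21, Σwᵢ·1 = 8.
For MᵀWg: Σwᵢ·s·g = -191, Σwᵢ·g = -43.
So MᵀWM·[α, β]ᵀ = MᵀWg: [[173, 21]; [21, 8]]·[α, β]ᵀ = [-191, -43]ᵀ.
det = 173·8 − 21² = 943.
α = ((-191)·8 − 21·(-43))/943 = -625/943; β = (173·(-43) − 21·(-191))/943 = -3428/943.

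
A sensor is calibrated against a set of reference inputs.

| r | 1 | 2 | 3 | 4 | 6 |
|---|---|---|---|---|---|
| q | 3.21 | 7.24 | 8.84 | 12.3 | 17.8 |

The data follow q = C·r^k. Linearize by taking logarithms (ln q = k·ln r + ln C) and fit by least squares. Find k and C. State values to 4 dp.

k = 0.9336, C = 3.3698

Taking logs, ln q = k·ln r + ln C, so regress ln q on ln r.
Σln r = 4.9698, Σ(ln r)² = 6.8196, Σln q = 10.7140, Σln r·ln q = 12.4042.
Normal system: [[6.8196, 4.9698]; [4.9698, 5]]·[k, ln C]ᵀ = [12.4042, 10.7140]ᵀ.
Solving (det = 9.3990): k = 0.93358, ln C = 1.21486, so C = exp(1.21486) = 3.36981.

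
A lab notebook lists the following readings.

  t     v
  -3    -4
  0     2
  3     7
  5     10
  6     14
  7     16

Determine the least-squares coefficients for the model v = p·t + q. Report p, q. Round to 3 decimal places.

With design matrix X, XᵀX = [[128, 18]; [18, 6]] and Xᵀv = [279, 45]ᵀ.
Determinant 128·6 − 18² = 444.
p = (279·6 − 18·45)/444 = 72/37; q = (128·45 − 18·279)/444 = 123/74.

p = 1.946, q = 1.662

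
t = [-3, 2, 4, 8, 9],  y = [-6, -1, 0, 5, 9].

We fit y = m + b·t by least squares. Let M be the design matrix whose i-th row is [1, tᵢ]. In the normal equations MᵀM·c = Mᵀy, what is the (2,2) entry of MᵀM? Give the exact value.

Row 2 ↔ basis t, column 2 ↔ basis t, so (MᵀM)_{2,2} = Σᵢ (t)·(t) = (-3)·(-3) + (2)·(2) + (4)·(4) + (8)·(8) + (9)·(9) = 174.

174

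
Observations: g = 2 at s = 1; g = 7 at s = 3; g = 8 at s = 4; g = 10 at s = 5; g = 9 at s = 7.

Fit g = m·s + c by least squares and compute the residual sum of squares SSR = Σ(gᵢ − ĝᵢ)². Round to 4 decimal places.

SSR = 10.0000

Compute the Gram sums: Σs·s = 100, Σs = 20, Σ1 = 5.
For Aᵀg: Σs·g = 168, Σg = 36.
Δ = 100·5 − 20² = 100.
m = (168·5 − 20·36)/100 = 6/5; c = (100·36 − 20·168)/100 = 12/5.
Residuals: -8/5, 1, 4/5, 8/5, -9/5; SSR = 10.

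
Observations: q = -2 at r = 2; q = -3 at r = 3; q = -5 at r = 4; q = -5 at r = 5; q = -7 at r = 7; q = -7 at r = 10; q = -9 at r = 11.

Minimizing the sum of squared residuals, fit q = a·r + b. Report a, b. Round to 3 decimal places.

a = -0.667, b = -1.429

The normal system AᵀA·[a, b]ᵀ = Aᵀq is [[324, 42]; [42, 7]]·[a, b]ᵀ = [-276, -38]ᵀ.
det = 324·7 − 42² = 504.
a = ((-276)·7 − 42·(-38))/504 = -2/3; b = (324·(-38) − 42·(-276))/504 = -10/7.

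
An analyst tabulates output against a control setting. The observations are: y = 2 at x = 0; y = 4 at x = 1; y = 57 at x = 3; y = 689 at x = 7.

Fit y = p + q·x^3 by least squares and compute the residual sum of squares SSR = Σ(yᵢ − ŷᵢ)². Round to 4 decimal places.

SSR = 0.5946

The normal equations are: 4·p + 371·q = 752;  371·p + 118379·q = 237870.
(Σ1 = 4, Σx^3 = 371, Σx^3·x^3 = 118379, Σy = 752, Σx^3·y = 237870.)
Δ = 4·118379 − 371² = 335875.
p = (752·118379 − 371·237870)/335875 = 771238/335875; q = (4·237870 − 371·752)/335875 = 672488/335875.
Residuals: -99488/335875, -100226/335875, 216461/335875, -16747/335875; SSR = 199714/335875.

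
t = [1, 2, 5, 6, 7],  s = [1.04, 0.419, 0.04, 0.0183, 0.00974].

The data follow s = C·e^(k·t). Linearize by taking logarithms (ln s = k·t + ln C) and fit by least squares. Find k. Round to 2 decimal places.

With ln sᵢ as the transformed response and tᵢ as the regressor:
AᵀA = [[115.0000, 21.0000]; [21.0000, 5]], rhs = [-74.2207, -12.6819]ᵀ  (here Σt = 21.0000, Σ(t)² = 115.0000, Σln s = -12.6819, Σt·ln s = -74.2207).
Solving (det = 134.0000): k = -0.78196, ln C = 0.74787.

k = -0.78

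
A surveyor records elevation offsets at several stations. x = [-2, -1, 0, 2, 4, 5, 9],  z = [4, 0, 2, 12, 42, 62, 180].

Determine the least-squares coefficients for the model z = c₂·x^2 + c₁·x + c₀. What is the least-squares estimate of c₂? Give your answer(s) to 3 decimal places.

c₂ = 1.948

With design matrix M, MᵀM = [[7475, 917, 131]; [917, 131, 17]; [131, 17, 7]] and Mᵀz = [16866, 2114, 302]ᵀ.
Inverting the 3×3 Gram matrix, [c₂, c₁, c₀]ᵀ = [78451/40269, 96008/40269, 12001/13423]ᵀ.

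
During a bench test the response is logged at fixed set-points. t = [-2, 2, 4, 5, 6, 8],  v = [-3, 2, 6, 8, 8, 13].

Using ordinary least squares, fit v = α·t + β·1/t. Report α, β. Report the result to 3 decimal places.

α = 1.571, β = -1.341

The normal system XᵀX·[α, β]ᵀ = Xᵀv is [[149, 6]; [6, 9301/14400]]·[α, β]ᵀ = [226, 1027/120]ᵀ.
Determinant 149·(9301/14400) − 6² = 867449/14400.
α = (226·(9301/14400) − 6·(1027/120))/(867449/14400) = 1362586/867449; β = (149·(1027/120) − 6·226)/(867449/14400) = -1163640/867449.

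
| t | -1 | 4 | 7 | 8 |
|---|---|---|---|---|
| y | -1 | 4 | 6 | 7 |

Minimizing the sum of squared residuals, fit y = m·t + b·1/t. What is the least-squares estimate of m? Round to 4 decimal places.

m = 0.8785

Forming MᵀM = [[130, 4]; [4, 3445/3136]] and Mᵀy = [115, 209/56]ᵀ gives MᵀM·[m, b]ᵀ = Mᵀy.
Δ = 130·(3445/3136) − 4² = 198837/1568.
m = (115·(3445/3136) − 4·(209/56))/(198837/1568) = 116453/132558; b = (130·(209/56) − 4·115)/(198837/1568) = 13160/66279.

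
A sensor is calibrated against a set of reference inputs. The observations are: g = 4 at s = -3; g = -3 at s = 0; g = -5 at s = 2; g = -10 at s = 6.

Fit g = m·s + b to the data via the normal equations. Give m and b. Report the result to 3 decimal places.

m = -1.509, b = -1.614

Setting ∂/∂m … = 0 gives: 49·m + 5·b = -82;  5·m + 4·b = -14.
Eliminating b: 4·(row 1) − 5·(row 2) gives 171·m = 4·(-82) − 5·(-14) = -258, so m = -86/57.
Then b = ((-14) − 5·(-86/57))/4 = -92/57.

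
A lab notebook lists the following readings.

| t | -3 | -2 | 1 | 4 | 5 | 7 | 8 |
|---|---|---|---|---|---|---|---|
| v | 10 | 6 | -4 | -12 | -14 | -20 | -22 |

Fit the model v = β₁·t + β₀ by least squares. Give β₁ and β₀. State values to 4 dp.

The normal system MᵀM·[β₁, β₀]ᵀ = Mᵀv is [[168, 20]; [20, 7]]·[β₁, β₀]ᵀ = [-480, -56]ᵀ.
Eliminating β₀: 7·(row 1) − 20·(row 2) gives 776·β₁ = 7·(-480) − 20·(-56) = -2240, so β₁ = -280/97.
Then β₀ = ((-56) − 20·(-280/97))/7 = 24/97.

β₁ = -2.8866, β₀ = 0.2474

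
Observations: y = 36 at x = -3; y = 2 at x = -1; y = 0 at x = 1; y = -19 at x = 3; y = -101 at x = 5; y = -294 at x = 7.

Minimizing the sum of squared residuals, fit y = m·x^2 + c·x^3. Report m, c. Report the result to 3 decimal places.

m = 0.952, c = -0.994

Sums needed: Σx^2·x^2 = 3190, Σx^2·x^3 = 19932, Σx^3·x^3 = 134734.
For Mᵀy: Σx^2·y = -16776, Σx^3·y = -114954.
So MᵀM·[m, c]ᵀ = Mᵀy: [[3190, 19932]; [19932, 134734]]·[m, c]ᵀ = [-16776, -114954]ᵀ.
Eliminating c: 134734·(row 1) − 19932·(row 2) gives 32516836·m = 134734·(-16776) − 19932·(-114954) = 30965544, so m = 7741386/8129209.
Then c = ((-114954) − 19932·(7741386/8129209))/134734 = -734637/739019.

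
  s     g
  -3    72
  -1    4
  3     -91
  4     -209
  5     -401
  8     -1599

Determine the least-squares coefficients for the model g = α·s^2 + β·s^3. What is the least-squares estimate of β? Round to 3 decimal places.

β = -2.990

Forming AᵀA = [[5140, 36916]; [36916, 283324]] and Aᵀg = [-115872, -886594]ᵀ gives AᵀA·[α, β]ᵀ = Aᵀg.
det = 5140·283324 − 36916² = 93494304.
α = ((-115872)·283324 − 36916·(-886594))/93494304 = -12476803/11686788; β = (5140·(-886594) − 36916·(-115872))/93494304 = -34945301/11686788.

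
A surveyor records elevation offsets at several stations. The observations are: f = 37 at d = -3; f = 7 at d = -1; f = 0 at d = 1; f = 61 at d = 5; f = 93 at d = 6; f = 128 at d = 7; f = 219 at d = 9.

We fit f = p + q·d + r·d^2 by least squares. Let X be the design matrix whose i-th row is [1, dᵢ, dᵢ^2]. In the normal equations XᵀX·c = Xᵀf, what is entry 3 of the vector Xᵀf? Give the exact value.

Entry 3 ↔ basis d^2, so (Xᵀf)_{3} = Σᵢ (d^2)·fᵢ = (9)·(37) + (1)·(7) + (1)·(0) + (25)·(61) + (36)·(93) + (49)·(128) + (81)·(219) = 29224.

29224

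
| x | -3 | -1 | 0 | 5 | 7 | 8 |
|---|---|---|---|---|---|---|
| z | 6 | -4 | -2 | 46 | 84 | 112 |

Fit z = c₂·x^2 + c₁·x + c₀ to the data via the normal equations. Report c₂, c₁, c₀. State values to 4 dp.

c₂ = 1.5458, c₁ = 1.8337, c₀ = -2.6859

Compute the Gram sums: Σx^2·x^2 = 7204, Σx^2·x = 952, Σx^2 = 148, Σx·x = 148, Σx = 16, Σ1 = 6.
And Σx^2·z = 12484, Σx·z = 1700, Σz = 242.
MᵀM·[c₂, c₁, c₀]ᵀ = Mᵀz becomes [[7204, 952, 148]; [952, 148, 16]; [148, 16, 6]]·[c₂, c₁, c₀]ᵀ = [12484, 1700, 242]ᵀ.
Inverting the 3×3 Gram matrix, [c₂, c₁, c₀]ᵀ = [18452/11937, 21889/11937, -10687/3979]ᵀ.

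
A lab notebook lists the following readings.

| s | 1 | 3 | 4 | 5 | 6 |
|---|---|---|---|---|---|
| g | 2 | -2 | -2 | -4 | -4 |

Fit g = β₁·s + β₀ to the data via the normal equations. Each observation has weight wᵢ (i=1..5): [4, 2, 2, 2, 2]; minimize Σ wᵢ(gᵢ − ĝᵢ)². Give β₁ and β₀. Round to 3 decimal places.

β₁ = -1.281, β₀ = 2.938

Compute the Gram sums: Σwᵢ·s·s = 176, Σwᵢ·s = 40, Σwᵢ·1 = 12.
For XᵀWg: Σwᵢ·s·g = -108, Σwᵢ·g = -16.
Δ = 176·12 − 40² = 512.
β₁ = ((-108)·12 − 40·(-16))/512 = -41/32; β₀ = (176·(-16) − 40·(-108))/512 = 47/16.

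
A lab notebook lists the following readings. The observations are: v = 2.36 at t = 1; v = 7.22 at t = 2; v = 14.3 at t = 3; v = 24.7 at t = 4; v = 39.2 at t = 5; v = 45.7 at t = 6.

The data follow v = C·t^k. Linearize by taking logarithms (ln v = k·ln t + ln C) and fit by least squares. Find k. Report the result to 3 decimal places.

k = 1.701

With ln vᵢ as the transformed response and ln tᵢ as the regressor:
Σln t = 6.5793, Σ(ln t)² = 9.4099, Σln v = 16.1934, Σln t·ln v = 21.4912.
Normal system: [[9.4099, 6.5793]; [6.5793, 6]]·[k, ln C]ᵀ = [21.4912, 16.1934]ᵀ.
Slope k = (n·Σln t·ln v − Σln t·Σln v)/(n·Σ(ln t)² − (Σln t)²) = (6·21.4912 − 6.5793·16.1934)/13.1729 = 1.70100; ln C = (Σln v − k·Σln t)/n = 0.83367.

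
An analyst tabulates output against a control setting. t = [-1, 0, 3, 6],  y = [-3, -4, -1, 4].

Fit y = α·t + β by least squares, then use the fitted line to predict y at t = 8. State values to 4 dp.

AᵀA·[α, β]ᵀ = Aᵀy reads: 46·α + 8·β = 24;  8·α + 4·β = -4.
(Σt·t = 46, Σt = 8, Σ1 = 4, Σt·y = 24, Σy = -4.)
Determinant 46·4 − 8² = 120.
α = (24·4 − 8·(-4))/120 = 16/15; β = (46·(-4) − 8·24)/120 = -47/15.
At t = 8: ŷ = (16/15)·(8) + (-47/15)·(1) = 27/5.

ŷ = 5.4000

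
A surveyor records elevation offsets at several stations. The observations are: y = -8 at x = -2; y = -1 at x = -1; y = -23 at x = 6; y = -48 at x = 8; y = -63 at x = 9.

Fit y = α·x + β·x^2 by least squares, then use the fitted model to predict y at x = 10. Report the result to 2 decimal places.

ŷ = -79.57

Compute the Gram sums: Σx·x = 186, Σx·x^2 = 1448, Σx^2·x^2 = 11970.
Right-hand side: Σx·y = -1072, Σx^2·y = -9036.
So MᵀM·[α, β]ᵀ = Mᵀy: [[186, 1448]; [1448, 11970]]·[α, β]ᵀ = [-1072, -9036]ᵀ.
Δ = 186·11970 − 1448² = 129716.
α = ((-1072)·11970 − 1448·(-9036))/129716 = 63072/32429; β = (186·(-9036) − 1448·(-1072))/129716 = -32110/32429.
At x = 10: ŷ = (63072/32429)·(10) + (-32110/32429)·(100) = -2580280/32429.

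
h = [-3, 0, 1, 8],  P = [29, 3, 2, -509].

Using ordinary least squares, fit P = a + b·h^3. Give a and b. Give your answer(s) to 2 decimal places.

a = 2.66, b = -1.00

Forming XᵀX = [[4, 486]; [486, 262874]] and XᵀP = [-475, -261389]ᵀ gives XᵀX·[a, b]ᵀ = XᵀP.
Determinant 4·262874 − 486² = 815300.
a = ((-475)·262874 − 486·(-261389))/815300 = 542476/203825; b = (4·(-261389) − 486·(-475))/815300 = -407353/407650.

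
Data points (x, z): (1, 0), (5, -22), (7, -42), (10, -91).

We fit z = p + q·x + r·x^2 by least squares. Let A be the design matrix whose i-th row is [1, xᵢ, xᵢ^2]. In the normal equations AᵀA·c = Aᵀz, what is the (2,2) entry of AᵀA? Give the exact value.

Row 2 ↔ basis x, column 2 ↔ basis x, so (AᵀA)_{2,2} = Σᵢ (x)·(x) = (1)·(1) + (5)·(5) + (7)·(7) + (10)·(10) = 175.

175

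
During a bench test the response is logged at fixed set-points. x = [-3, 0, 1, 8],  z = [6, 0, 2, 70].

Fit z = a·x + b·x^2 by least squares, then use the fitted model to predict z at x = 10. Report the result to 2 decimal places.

Forming AᵀA = [[74, 486]; [486, 4178]] and Aᵀz = [544, 4536]ᵀ gives AᵀA·[a, b]ᵀ = Aᵀz.
Eliminating b: 4178·(row 1) − 486·(row 2) gives 72976·a = 4178·544 − 486·4536 = 68336, so a = 4271/4561.
Then b = (4536 − 486·(4271/4561))/4178 = 4455/4561.
At x = 10: ẑ = (4271/4561)·(10) + (4455/4561)·(100) = 488210/4561.

ẑ = 107.04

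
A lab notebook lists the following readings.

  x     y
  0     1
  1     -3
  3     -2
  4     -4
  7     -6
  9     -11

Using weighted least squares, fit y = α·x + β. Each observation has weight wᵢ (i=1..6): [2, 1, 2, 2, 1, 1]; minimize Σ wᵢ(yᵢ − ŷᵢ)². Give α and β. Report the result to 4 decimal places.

α = -1.1407, β = 0.5958

With design matrix A, AᵀWA = [[181, 31]; [31, 9]] and AᵀWy = [-188, -30]ᵀ.
Eliminating β: 9·(row 1) − 31·(row 2) gives 668·α = 9·(-188) − 31·(-30) = -762, so α = -381/334.
Then β = ((-30) − 31·(-381/334))/9 = 199/334.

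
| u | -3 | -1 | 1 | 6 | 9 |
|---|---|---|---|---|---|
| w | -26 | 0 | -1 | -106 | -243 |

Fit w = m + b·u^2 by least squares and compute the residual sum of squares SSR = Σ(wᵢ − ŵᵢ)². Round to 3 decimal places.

SSR = 2.173

Setting ∂/∂m … = 0 gives: 5·m + 128·b = -376;  128·m + 7940·b = -23734.
(Σ1 = 5, Σu^2 = 128, Σu^2·u^2 = 7940, Σw = -376, Σu^2·w = -23734.)
det = 5·7940 − 128² = 23316.
m = ((-376)·7940 − 128·(-23734))/23316 = 4376/1943; b = (5·(-23734) − 128·(-376))/23316 = -11757/3886.
Residuals: -3975/3886, 3005/3886, -881/3886, 1292/1943, -733/3886; SSR = 4223/1943.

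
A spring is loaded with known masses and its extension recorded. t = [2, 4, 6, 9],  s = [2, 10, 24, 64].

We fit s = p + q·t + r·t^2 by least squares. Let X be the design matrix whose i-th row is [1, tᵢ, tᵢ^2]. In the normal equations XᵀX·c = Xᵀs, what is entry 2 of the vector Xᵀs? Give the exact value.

Entry 2 ↔ basis t, so (Xᵀs)_{2} = Σᵢ (t)·sᵢ = (2)·(2) + (4)·(10) + (6)·(24) + (9)·(64) = 764.

764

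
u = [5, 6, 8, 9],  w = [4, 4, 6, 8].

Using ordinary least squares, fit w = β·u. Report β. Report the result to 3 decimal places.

β = 0.796

Entries of XᵀX: Σu·u = 206.
Moment sums: Σu·w = 164.
XᵀX·[β]ᵀ = Xᵀw becomes [[206]]·[β]ᵀ = [164]ᵀ.
Hence β = 164 / 206 ≈ 0.796117.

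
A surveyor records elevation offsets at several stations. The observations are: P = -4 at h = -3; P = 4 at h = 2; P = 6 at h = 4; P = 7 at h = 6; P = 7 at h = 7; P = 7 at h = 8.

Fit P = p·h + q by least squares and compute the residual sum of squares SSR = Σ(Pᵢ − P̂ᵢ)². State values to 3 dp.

SSR = 9.488

Forming AᵀA = [[178, 24]; [24, 6]] and AᵀP = [191, 27]ᵀ gives AᵀA·[p, q]ᵀ = AᵀP.
Δ = 178·6 − 24² = 492.
p = (191·6 − 24·27)/492 = 83/82; q = (178·27 − 24·191)/492 = 37/82.
Residuals: -58/41, 125/82, 3/2, 39/82, -22/41, -127/82; SSR = 389/41.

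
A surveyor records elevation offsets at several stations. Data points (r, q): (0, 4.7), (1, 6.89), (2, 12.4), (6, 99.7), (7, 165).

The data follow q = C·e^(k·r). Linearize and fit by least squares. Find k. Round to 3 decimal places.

Taking logs, ln q = k·r + ln C, so regress ln q on r.
Sums: Σr = 16.0000, Σ(r)² = 90.0000, Σln q = 15.7034, Σr·ln q = 70.3201.
Normal system: [[90.0000, 16.0000]; [16.0000, 5]]·[k, ln C]ᵀ = [70.3201, 15.7034]ᵀ.
Δ = 90.0000·5 − (16.0000)² = 194.0000; k = (70.3201·5 − 16.0000·15.7034)/194.0000 = 0.51724, ln C = (90.0000·15.7034 − 16.0000·70.3201)/194.0000 = 1.48551.

k = 0.517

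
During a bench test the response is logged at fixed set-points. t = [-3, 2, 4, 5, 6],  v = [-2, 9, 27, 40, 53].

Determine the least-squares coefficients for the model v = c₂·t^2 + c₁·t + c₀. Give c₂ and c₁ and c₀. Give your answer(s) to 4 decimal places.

c₂ = 0.9830, c₁ = 3.2023, c₀ = -1.2607

Sums needed: Σt^2·t^2 = 2274, Σt^2·t = 386, Σt^2 = 90, Σt·t = 90, Σt = 14, Σ1 = 5.
Moment sums: Σt^2·v = 3358, Σt·v = 650, Σv = 127.
Inverting the 3×3 Gram matrix, [c₂, c₁, c₀]ᵀ = [4690/4771, 15278/4771, -6015/4771]ᵀ.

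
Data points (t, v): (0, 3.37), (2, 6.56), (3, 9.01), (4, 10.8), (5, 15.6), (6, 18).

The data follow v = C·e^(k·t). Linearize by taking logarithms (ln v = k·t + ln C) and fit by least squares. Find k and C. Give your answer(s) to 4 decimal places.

Taking logs, ln v = k·t + ln C, so regress ln v on t.
Σt = 20.0000, Σ(t)² = 90.0000, Σln v = 13.3114, Σt·ln v = 50.9538.
Normal system: [[90.0000, 20.0000]; [20.0000, 6]]·[k, ln C]ᵀ = [50.9538, 13.3114]ᵀ.
Slope k = (n·Σt·ln v − Σt·Σln v)/(n·Σ(t)² − (Σt)²) = (6·50.9538 − 20.0000·13.3114)/140.0000 = 0.28210; ln C = (Σln v − k·Σt)/n = 1.27824, so C = exp(1.27824) = 3.59031.

k = 0.2821, C = 3.5903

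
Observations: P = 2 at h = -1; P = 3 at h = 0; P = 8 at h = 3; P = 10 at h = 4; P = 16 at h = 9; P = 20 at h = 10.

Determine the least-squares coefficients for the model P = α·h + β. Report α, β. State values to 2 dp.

Normal-equation sums: Σh·h = 207, Σh = 25, Σ1 = 6.
Right-hand side: Σh·P = 406, ΣP = 59.
det = 207·6 − 25² = 617.
α = (406·6 − 25·59)/617 = 961/617; β = (207·59 − 25·406)/617 = 2063/617.

α = 1.56, β = 3.34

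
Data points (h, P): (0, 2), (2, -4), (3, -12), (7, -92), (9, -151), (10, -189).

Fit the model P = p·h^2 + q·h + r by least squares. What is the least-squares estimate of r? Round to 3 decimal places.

r = 2.605

With design matrix X, XᵀX = [[19059, 2107, 243]; [2107, 243, 31]; [243, 31, 6]] and XᵀP = [-35763, -3937, -446]ᵀ.
Solving the 3×3 system (Gaussian elimination) gives p = -227803/115392, q = 22445/38464, r = 75163/28848.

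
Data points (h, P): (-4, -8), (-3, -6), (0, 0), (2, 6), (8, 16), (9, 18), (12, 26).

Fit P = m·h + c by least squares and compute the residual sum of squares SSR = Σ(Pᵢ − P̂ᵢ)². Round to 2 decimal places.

The normal system XᵀX·[m, c]ᵀ = XᵀP is [[318, 24]; [24, 7]]·[m, c]ᵀ = [664, 52]ᵀ.
Eliminating c: 7·(row 1) − 24·(row 2) gives 1650·m = 7·664 − 24·52 = 3400, so m = 68/33.
Then c = (52 − 24·(68/33))/7 = 4/11.
Residuals: -4/33, -2/11, -4/11, 50/33, -28/33, -10/11, 10/11; SSR = 160/33.

SSR = 4.85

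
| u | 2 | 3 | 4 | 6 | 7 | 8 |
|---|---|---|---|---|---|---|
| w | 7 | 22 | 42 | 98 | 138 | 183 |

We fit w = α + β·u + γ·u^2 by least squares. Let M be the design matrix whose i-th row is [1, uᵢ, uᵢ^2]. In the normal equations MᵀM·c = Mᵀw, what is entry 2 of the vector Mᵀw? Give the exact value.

Entry 2 ↔ basis u, so (Mᵀw)_{2} = Σᵢ (u)·wᵢ = (2)·(7) + (3)·(22) + (4)·(42) + (6)·(98) + (7)·(138) + (8)·(183) = 3266.

3266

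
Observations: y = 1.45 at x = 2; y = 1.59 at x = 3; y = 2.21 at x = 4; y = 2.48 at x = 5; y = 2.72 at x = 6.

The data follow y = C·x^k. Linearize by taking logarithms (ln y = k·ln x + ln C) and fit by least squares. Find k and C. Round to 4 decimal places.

Linearized form: ln y = k·ln x + ln C. From the 5 transformed points,
Σln x = 6.5793, Σ(ln x)² = 9.4099, Σln y = 3.5372, Σln x·ln y = 5.1210.
Equations: 9.4099·k + 6.5793·ln C = 5.1210;  6.5793·k + 5·ln C = 3.5372.
Solving (det = 3.7630): k = 0.62000, ln C = -0.10839, so C = exp(-0.10839) = 0.89728.

k = 0.6200, C = 0.8973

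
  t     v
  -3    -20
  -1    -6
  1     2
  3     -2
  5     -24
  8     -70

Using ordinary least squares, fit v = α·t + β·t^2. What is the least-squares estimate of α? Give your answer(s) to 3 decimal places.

α = 2.729

With design matrix X, XᵀX = [[109, 637]; [637, 4885]] and Xᵀv = [-618, -5282]ᵀ.
det = 109·4885 − 637² = 126696.
α = ((-618)·4885 − 637·(-5282))/126696 = 43213/15837; β = (109·(-5282) − 637·(-618))/126696 = -22759/15837.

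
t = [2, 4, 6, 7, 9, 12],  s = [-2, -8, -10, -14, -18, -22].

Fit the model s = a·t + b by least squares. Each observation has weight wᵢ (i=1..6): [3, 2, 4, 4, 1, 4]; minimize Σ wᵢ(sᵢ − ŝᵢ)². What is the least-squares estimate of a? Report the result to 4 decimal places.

a = -1.9717

Compute the Gram sums: Σwᵢ·t·t = 1041, Σwᵢ·t = 123, Σwᵢ·1 = 18.
And Σwᵢ·t·s = -1926, Σwᵢ·s = -224.
Normal equations: [[1041, 123]; [123, 18]]·[a, b]ᵀ = [-1926, -224]ᵀ.
Eliminating b: 18·(row 1) − 123·(row 2) gives 3609·a = 18·(-1926) − 123·(-224) = -7116, so a = -2372/1203.
Then b = ((-224) − 123·(-2372/1203))/18 = 1238/1203.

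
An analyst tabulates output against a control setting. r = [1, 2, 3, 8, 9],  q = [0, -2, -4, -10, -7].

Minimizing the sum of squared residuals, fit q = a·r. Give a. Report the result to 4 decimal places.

Forming XᵀX = [[159]] and Xᵀq = [-159]ᵀ gives XᵀX·[a]ᵀ = Xᵀq.
a = (-159)/159 = -1.

a = -1.0000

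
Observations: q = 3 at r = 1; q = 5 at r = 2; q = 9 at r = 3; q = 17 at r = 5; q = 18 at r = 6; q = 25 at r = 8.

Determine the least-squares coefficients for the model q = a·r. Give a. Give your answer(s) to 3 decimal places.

Compute the Gram sums: Σr·r = 139.
Moment sums: Σr·q = 433.
AᵀA·[a]ᵀ = Aᵀq becomes [[139]]·[a]ᵀ = [433]ᵀ.
a = 433/139 = 3.11511.

a = 3.115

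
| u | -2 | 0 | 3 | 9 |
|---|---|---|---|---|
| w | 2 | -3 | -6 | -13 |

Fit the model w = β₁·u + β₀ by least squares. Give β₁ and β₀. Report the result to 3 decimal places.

Normal-equation sums: Σu·u = 94, Σu = 10, Σ1 = 4.
For Mᵀw: Σu·w = -139, Σw = -20.
Normal equations: [[94, 10]; [10, 4]]·[β₁, β₀]ᵀ = [-139, -20]ᵀ.
Eliminating β₀: 4·(row 1) − 10·(row 2) gives 276·β₁ = 4·(-139) − 10·(-20) = -356, so β₁ = -89/69.
Then β₀ = ((-20) − 10·(-89/69))/4 = -245/138.

β₁ = -1.290, β₀ = -1.775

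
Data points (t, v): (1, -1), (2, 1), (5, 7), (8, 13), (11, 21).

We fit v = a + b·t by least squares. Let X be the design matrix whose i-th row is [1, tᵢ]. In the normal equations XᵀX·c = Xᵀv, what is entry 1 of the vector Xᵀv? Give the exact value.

Entry 1 ↔ basis 1, so (Xᵀv)_{1} = Σᵢ vᵢ = (1)·(-1) + (1)·(1) + (1)·(7) + (1)·(13) + (1)·(21) = 41.

41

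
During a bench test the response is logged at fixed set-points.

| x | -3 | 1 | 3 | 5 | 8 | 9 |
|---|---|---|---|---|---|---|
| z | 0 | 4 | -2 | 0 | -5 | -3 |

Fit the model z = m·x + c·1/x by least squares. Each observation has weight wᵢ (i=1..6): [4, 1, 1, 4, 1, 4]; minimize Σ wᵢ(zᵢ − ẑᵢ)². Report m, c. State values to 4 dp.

m = -0.3964, c = 4.1116

Sums needed: Σwᵢ·x·x = 534, Σwᵢ·x·1/x = 15, Σwᵢ·1/x·1/x = 230761/129600.
And Σwᵢ·x·z = -150, Σwᵢ·1/x·z = 11/8.
MᵀWM·[m, c]ᵀ = MᵀWz becomes [[534, 15]; [15, 230761/129600]]·[m, c]ᵀ = [-150, 11/8]ᵀ.
Determinant 534·(230761/129600) − 15² = 15677729/21600.
m = ((-150)·(230761/129600) − 15·(11/8))/(15677729/21600) = -6214525/15677729; c = (534·(11/8) − 15·(-150))/(15677729/21600) = 64459800/15677729.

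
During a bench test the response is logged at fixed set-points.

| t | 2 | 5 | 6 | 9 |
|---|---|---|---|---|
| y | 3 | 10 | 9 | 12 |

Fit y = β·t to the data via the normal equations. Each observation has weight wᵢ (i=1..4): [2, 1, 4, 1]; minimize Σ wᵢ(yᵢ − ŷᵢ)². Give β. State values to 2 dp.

β = 1.50

Compute the Gram sums: Σwᵢ·t·t = 258.
And Σwᵢ·t·y = 386.
Hence β = 386 / 258 ≈ 1.49612.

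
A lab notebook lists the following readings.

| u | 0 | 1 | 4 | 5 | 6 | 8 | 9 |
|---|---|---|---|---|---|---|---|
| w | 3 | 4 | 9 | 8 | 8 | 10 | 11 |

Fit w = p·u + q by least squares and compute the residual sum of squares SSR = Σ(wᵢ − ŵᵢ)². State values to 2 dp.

The normal system MᵀM·[p, q]ᵀ = Mᵀw is [[223, 33]; [33, 7]]·[p, q]ᵀ = [307, 53]ᵀ.
Eliminating q: 7·(row 1) − 33·(row 2) gives 472·p = 7·307 − 33·53 = 400, so p = 50/59.
Then q = (53 − 33·(50/59))/7 = 211/59.
Residuals: -34/59, -25/59, 120/59, 11/59, -39/59, -21/59, -12/59; SSR = 312/59.

SSR = 5.29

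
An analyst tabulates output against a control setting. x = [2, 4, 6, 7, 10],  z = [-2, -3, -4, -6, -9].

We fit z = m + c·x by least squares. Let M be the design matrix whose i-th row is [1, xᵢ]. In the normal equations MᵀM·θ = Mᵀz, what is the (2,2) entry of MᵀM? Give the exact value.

205

Row 2 ↔ basis x, column 2 ↔ basis x, so (MᵀM)_{2,2} = Σᵢ (x)·(x) = (2)·(2) + (4)·(4) + (6)·(6) + (7)·(7) + (10)·(10) = 205.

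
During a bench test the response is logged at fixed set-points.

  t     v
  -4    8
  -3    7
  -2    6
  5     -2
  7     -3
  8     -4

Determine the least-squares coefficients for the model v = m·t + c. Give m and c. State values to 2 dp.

Forming AᵀA = [[167, 11]; [11, 6]] and Aᵀv = [-128, 12]ᵀ gives AᵀA·[m, c]ᵀ = Aᵀv.
Δ = 167·6 − 11² = 881.
m = ((-128)·6 − 11·12)/881 = -900/881; c = (167·12 − 11·(-128))/881 = 3412/881.

m = -1.02, c = 3.87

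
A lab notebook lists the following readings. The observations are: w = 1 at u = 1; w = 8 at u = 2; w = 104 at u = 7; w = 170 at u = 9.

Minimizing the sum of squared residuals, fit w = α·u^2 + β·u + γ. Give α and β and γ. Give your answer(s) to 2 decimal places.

Forming MᵀM = [[8979, 1081, 135]; [1081, 135, 19]; [135, 19, 4]] and Mᵀw = [18899, 2275, 283]ᵀ gives MᵀM·[α, β, γ]ᵀ = Mᵀw.
Solving the 3×3 system (Gaussian elimination) gives α = 18029/9076, β = 11603/9076, γ = -10733/4538.

α = 1.99, β = 1.28, γ = -2.37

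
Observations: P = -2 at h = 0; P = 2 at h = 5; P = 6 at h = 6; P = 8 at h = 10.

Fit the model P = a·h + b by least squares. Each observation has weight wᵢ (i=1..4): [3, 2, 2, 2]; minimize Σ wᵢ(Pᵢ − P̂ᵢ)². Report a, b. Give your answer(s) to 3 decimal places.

With design matrix M, MᵀWM = [[322, 42]; [42, 9]] and MᵀWP = [252, 26]ᵀ.
Eliminating b: 9·(row 1) − 42·(row 2) gives 1134·a = 9·252 − 42·26 = 1176, so a = 28/27.
Then b = (26 − 42·(28/27))/9 = -158/81.

a = 1.037, b = -1.951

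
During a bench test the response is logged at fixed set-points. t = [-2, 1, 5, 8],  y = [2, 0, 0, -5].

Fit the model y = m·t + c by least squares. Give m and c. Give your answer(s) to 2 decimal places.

The normal equations are: 94·m + 12·c = -44;  12·m + 4·c = -3.
Determinant 94·4 − 12² = 232.
m = ((-44)·4 − 12·(-3))/232 = -35/58; c = (94·(-3) − 12·(-44))/232 = 123/116.

m = -0.60, c = 1.06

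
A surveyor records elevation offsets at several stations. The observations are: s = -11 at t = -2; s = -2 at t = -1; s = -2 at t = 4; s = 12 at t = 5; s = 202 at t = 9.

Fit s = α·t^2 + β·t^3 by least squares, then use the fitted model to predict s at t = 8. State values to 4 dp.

ŝ = 127.0923

Compute the Gram sums: Σt^2·t^2 = 7459, Σt^2·t^3 = 63165, Σt^3·t^3 = 551227.
Right-hand side: Σt^2·s = 16584, Σt^3·s = 148720.
Determinant 7459·551227 − 63165² = 121784968.
α = (16584·551227 − 63165·148720)/121784968 = -31543779/15223121; β = (7459·148720 − 63165·16584)/121784968 = 7721765/15223121.
At t = 8: ŝ = (-31543779/15223121)·(64) + (7721765/15223121)·(512) = 1934741824/15223121.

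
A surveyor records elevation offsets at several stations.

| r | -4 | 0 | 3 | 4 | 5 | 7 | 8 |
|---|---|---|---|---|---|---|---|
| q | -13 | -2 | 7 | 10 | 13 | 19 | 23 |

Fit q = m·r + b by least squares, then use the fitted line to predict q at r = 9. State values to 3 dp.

Setting ∂/∂m … = 0 gives: 179·m + 23·b = 495;  23·m + 7·b = 57.
Δ = 179·7 − 23² = 724.
m = (495·7 − 23·57)/724 = 1077/362; b = (179·57 − 23·495)/724 = -591/362.
At r = 9: q̂ = (1077/362)·(9) + (-591/362)·(1) = 4551/181.

q̂ = 25.144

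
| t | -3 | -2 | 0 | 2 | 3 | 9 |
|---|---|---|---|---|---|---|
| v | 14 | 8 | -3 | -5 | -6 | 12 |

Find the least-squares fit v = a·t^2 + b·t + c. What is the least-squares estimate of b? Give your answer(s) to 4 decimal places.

With design matrix M, MᵀM = [[6755, 729, 107]; [729, 107, 9]; [107, 9, 6]] and Mᵀv = [1056, 22, 20]ᵀ.
Row-reducing yields a = 209807/389960, b = -1309037/389960, c = -59767/48745.

b = -3.3568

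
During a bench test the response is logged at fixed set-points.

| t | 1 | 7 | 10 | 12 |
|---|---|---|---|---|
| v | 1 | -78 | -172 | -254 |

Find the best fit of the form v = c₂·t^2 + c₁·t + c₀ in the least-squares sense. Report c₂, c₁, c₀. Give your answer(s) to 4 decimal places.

Forming XᵀX = [[33138, 3072, 294]; [3072, 294, 30]; [294, 30, 4]] and Xᵀv = [-57597, -5313, -503]ᵀ gives XᵀX·[c₂, c₁, c₀]ᵀ = Xᵀv.
Row-reducing yields c₂ = -9735/4868, c₁ = 13639/4868, c₀ = 1079/4868.

c₂ = -1.9998, c₁ = 2.8018, c₀ = 0.2217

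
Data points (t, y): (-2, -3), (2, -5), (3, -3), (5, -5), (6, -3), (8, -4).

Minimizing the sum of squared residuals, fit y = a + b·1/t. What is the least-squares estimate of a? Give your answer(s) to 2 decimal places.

The normal equations are: 6·a + (33/40)·b = -23;  (33/40)·a + (10001/14400)·b = -4.
(Σ1 = 6, Σ1/t = 33/40, Σ1/t·1/t = 10001/14400, Σy = -23, Σ1/t·y = -4.)
Δ = 6·(10001/14400) − (33/40)² = 3347/960.
a = ((-23)·(10001/14400) − (33/40)·(-4))/(3347/960) = -182503/50205; b = (6·(-4) − (33/40)·(-23))/(3347/960) = -4824/3347.

a = -3.64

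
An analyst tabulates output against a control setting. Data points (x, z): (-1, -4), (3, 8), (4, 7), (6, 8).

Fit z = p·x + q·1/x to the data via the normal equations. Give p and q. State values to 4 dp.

With design matrix A, AᵀA = [[62, 4]; [4, 173/144]] and Aᵀz = [104, 39/4]ᵀ.
det = 62·(173/144) − 4² = 4211/72.
p = (104·(173/144) − 4·(39/4))/(4211/72) = 6188/4211; q = (62·(39/4) − 4·104)/(4211/72) = 13572/4211.

p = 1.4695, q = 3.2230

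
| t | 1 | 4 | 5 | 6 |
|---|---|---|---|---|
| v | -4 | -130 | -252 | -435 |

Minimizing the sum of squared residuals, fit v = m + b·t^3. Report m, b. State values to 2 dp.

The normal equations are: 4·m + 406·b = -821;  406·m + 66378·b = -133784.
Determinant 4·66378 − 406² = 100676.
m = ((-821)·66378 − 406·(-133784))/100676 = -90017/50338; b = (4·(-133784) − 406·(-821))/100676 = -100905/50338.

m = -1.79, b = -2.00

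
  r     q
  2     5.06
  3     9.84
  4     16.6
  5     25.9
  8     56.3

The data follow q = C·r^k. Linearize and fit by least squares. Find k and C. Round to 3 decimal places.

k = 1.756, C = 1.474

Let Y = ln q. Fitting Y = k·ln r + ln C by least squares:
Σln r = 6.8669, Σ(ln r)² = 10.5236, Σln q = 14.0022, Σln r·ln q = 21.1495.
Equations: 10.5236·k + 6.8669·ln C = 21.1495;  6.8669·k + 5·ln C = 14.0022.
Slope k = (n·Σln r·ln q − Σln r·Σln q)/(n·Σ(ln r)² − (Σln r)²) = (5·21.1495 − 6.8669·14.0022)/5.4631 = 1.75645; ln C = (Σln q − k·Σln r)/n = 0.38815, so C = exp(0.38815) = 1.47425.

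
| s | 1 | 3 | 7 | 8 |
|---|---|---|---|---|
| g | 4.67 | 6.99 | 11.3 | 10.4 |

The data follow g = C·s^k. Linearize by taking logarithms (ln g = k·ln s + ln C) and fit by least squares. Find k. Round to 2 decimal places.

Linearized form: ln g = k·ln s + ln C. From the 4 transformed points,
XᵀX = [[9.3176, 5.1240]; [5.1240, 4]], rhs = [11.7243, 8.2522]ᵀ  (here Σln s = 5.1240, Σ(ln s)² = 9.3176, Σln g = 8.2522, Σln s·ln g = 11.7243).
Slope k = (n·Σln s·ln g − Σln s·Σln g)/(n·Σ(ln s)² − (Σln s)²) = (4·11.7243 − 5.1240·8.2522)/11.0154 = 0.41879; ln C = (Σln g − k·Σln s)/n = 1.52660.

k = 0.42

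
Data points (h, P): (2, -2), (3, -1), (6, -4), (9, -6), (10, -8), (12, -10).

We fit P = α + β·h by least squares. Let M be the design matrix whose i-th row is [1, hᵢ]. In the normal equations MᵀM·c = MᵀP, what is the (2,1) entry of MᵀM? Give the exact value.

Row 2 ↔ basis h, column 1 ↔ basis 1, so (MᵀM)_{2,1} = Σᵢ h = (2)·(1) + (3)·(1) + (6)·(1) + (9)·(1) + (10)·(1) + (12)·(1) = 42.

42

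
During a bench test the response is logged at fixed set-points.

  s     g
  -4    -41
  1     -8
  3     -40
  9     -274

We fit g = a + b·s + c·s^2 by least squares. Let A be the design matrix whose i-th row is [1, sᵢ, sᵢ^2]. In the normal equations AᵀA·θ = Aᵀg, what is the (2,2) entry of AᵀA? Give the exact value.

Row 2 ↔ basis s, column 2 ↔ basis s, so (AᵀA)_{2,2} = Σᵢ (s)·(s) = (-4)·(-4) + (1)·(1) + (3)·(3) + (9)·(9) = 107.

107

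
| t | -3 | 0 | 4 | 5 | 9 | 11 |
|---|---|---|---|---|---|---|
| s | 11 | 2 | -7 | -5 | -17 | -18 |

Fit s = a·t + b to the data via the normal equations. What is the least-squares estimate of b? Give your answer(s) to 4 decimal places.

Sums needed: Σt·t = 252, Σt = 26, Σ1 = 6.
For Aᵀs: Σt·s = -437, Σs = -34.
So AᵀA·[a, b]ᵀ = Aᵀs: [[252, 26]; [26, 6]]·[a, b]ᵀ = [-437, -34]ᵀ.
Eliminating b: 6·(row 1) − 26·(row 2) gives 836·a = 6·(-437) − 26·(-34) = -1738, so a = -79/38.
Then b = ((-34) − 26·(-79/38))/6 = 127/38.

b = 3.3421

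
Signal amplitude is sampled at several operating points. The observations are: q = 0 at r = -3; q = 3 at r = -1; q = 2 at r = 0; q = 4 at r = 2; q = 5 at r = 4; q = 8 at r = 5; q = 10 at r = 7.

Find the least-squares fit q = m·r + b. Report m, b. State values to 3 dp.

m = 0.934, b = 2.703

Sums needed: Σr·r = 104, Σr = 14, Σ1 = 7.
Moment sums: Σr·q = 135, Σq = 32.
AᵀA·[m, b]ᵀ = Aᵀq becomes [[104, 14]; [14, 7]]·[m, b]ᵀ = [135, 32]ᵀ.
det = 104·7 − 14² = 532.
m = (135·7 − 14·32)/532 = 71/76; b = (104·32 − 14·135)/532 = 719/266.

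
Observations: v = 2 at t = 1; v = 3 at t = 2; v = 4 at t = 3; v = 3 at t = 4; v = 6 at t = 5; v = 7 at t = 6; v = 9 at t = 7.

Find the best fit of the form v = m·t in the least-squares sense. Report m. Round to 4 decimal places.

m = 1.1929

The normal system MᵀM·[m]ᵀ = Mᵀv is [[140]]·[m]ᵀ = [167]ᵀ.
m = 167/140 = 1.19286.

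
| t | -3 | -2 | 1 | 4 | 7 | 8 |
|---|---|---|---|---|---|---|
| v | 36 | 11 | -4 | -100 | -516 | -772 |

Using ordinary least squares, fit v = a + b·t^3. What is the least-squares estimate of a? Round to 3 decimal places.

The normal equations are: 6·a + 885·b = -1345;  885·a + 384683·b = -579716.
(Σ1 = 6, Σt^3 = 885, Σt^3·t^3 = 384683, Σv = -1345, Σt^3·v = -579716.)
Δ = 6·384683 − 885² = 1524873.
a = ((-1345)·384683 − 885·(-579716))/1524873 = -621425/217839; b = (6·(-579716) − 885·(-1345))/1524873 = -108951/72613.

a = -2.853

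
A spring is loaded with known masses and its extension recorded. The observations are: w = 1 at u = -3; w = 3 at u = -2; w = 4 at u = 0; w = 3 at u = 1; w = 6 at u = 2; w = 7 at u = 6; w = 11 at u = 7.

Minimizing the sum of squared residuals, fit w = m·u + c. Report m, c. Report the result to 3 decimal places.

With design matrix X, XᵀX = [[103, 11]; [11, 7]] and Xᵀw = [125, 35]ᵀ.
Eliminating c: 7·(row 1) − 11·(row 2) gives 600·m = 7·125 − 11·35 = 490, so m = 49/60.
Then c = (35 − 11·(49/60))/7 = 223/60.

m = 0.817, c = 3.717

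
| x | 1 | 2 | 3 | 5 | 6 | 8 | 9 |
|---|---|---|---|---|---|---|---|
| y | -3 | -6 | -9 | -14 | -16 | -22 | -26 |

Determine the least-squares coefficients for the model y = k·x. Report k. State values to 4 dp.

MᵀM·[k]ᵀ = Mᵀy reads: 220·k = -618.
k = (-618)/220 = -2.80909.

k = -2.8091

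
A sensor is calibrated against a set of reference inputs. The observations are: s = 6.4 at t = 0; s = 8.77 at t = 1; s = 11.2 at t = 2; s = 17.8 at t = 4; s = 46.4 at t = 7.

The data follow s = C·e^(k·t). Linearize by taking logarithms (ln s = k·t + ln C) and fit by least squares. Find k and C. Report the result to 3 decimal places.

k = 0.277, C = 6.400

Let Y = ln s. Fitting Y = k·t + ln C by least squares:
AᵀA = [[70.0000, 14.0000]; [14.0000, 5]], rhs = [45.3811, 13.1600]ᵀ  (here Σt = 14.0000, Σ(t)² = 70.0000, Σln s = 13.1600, Σt·ln s = 45.3811).
Δ = 70.0000·5 − (14.0000)² = 154.0000; k = (45.3811·5 − 14.0000·13.1600)/154.0000 = 0.27704, ln C = (70.0000·13.1600 − 14.0000·45.3811)/154.0000 = 1.85629, so C = exp(1.85629) = 6.39994.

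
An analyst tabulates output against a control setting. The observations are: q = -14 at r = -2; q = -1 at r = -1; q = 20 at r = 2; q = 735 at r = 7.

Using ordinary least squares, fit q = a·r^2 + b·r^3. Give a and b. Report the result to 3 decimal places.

Sums needed: Σr^2·r^2 = 2434, Σr^2·r^3 = 16806, Σr^3·r^3 = 117778.
Moment sums: Σr^2·q = 36038, Σr^3·q = 252378.
MᵀM·[a, b]ᵀ = Mᵀq becomes [[2434, 16806]; [16806, 117778]]·[a, b]ᵀ = [36038, 252378]ᵀ.
Determinant 2434·117778 − 16806² = 4230016.
a = (36038·117778 − 16806·252378)/4230016 = 188681/264376; b = (2434·252378 − 16806·36038)/4230016 = 539589/264376.

a = 0.714, b = 2.041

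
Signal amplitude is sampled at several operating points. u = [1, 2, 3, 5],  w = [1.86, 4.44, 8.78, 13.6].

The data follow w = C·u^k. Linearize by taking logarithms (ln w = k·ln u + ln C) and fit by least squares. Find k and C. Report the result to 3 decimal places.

Linearized form: ln w = k·ln u + ln C. From the 4 transformed points,
AᵀA = [[4.2777, 3.4012]; [3.4012, 4]], rhs = [7.6207, 6.8938]ᵀ  (here Σln u = 3.4012, Σ(ln u)² = 4.2777, Σln w = 6.8938, Σln u·ln w = 7.6207).
Slope k = (n·Σln u·ln w − Σln u·Σln w)/(n·Σ(ln u)² − (Σln u)²) = (4·7.6207 − 3.4012·6.8938)/5.5426 = 1.26938; ln C = (Σln w − k·Σln u)/n = 0.64409, so C = exp(0.64409) = 1.90426.

k = 1.269, C = 1.904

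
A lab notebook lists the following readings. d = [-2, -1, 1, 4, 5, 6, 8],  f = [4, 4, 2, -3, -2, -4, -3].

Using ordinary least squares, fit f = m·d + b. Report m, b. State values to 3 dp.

m = -0.881, b = 2.357

The normal equations are: 147·m + 21·b = -80;  21·m + 7·b = -2.
det = 147·7 − 21² = 588.
m = ((-80)·7 − 21·(-2))/588 = -37/42; b = (147·(-2) − 21·(-80))/588 = 33/14.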